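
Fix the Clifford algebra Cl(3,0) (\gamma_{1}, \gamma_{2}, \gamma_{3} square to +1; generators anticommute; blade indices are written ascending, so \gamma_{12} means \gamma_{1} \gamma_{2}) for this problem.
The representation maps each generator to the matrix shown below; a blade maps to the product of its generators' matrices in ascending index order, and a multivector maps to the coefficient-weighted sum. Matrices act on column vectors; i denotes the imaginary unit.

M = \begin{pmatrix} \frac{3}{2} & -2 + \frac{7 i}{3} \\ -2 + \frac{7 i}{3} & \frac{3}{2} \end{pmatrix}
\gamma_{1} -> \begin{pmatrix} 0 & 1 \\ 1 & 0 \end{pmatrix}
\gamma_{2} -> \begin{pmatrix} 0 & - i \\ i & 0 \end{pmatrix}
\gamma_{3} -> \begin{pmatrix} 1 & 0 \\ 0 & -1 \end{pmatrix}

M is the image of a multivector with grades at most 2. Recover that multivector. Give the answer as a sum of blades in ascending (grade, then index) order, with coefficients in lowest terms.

Method: 1, rho(\gamma_{1}), rho(\gamma_{2}), rho(\gamma_{3}) form a trace-orthogonal basis of the 2x2 complex matrices (tr(X Y) = 2 if X = Y, else 0), so M = m0*1 + m1*rho(\gamma_{1}) + m2*rho(\gamma_{2}) + m3*rho(\gamma_{3}) with m0 = tr(M)/2 = \frac{3}{2}, m1 = tr(M rho(\gamma_{1}))/2 = -2 + \frac{7 i}{3}, m2 = tr(M rho(\gamma_{2}))/2 = 0, m3 = tr(M rho(\gamma_{3}))/2 = 0.
Multiplying table entries, the bivector images are rho(\gamma_{12}) = i*rho(\gamma_{3}), rho(\gamma_{13}) = -i*rho(\gamma_{2}), rho(\gamma_{23}) = i*rho(\gamma_{1}); with real blade coefficients the real parts of m0..m3 are the coefficients of 1, \gamma_{1}, \gamma_{2}, \gamma_{3} and the imaginary parts give the bivectors (\gamma_{23}: Im m1, \gamma_{13}: -Im m2, \gamma_{12}: Im m3).
Answer: \frac{3}{2} - 2 \gamma_{1} + \frac{7}{3} \gamma_{23}


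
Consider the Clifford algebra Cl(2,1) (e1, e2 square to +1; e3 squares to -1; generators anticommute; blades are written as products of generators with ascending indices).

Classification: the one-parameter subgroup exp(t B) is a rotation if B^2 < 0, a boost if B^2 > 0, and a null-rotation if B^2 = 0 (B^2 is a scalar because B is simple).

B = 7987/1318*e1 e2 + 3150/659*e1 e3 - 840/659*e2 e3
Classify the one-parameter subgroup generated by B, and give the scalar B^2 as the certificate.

B^2 term by term: the squares give (7987/1318)^2*(e1 e2)^2 + (3150/659)^2*(e1 e3)^2 + (-840/659)^2*(e2 e3)^2 = 63792169/1737124*(-1) + 9922500/434281*(+1) + 705600/434281*(+1) = -49/4 (each basis 2-blade squares to minus the product of its generators' squares); cross terms between blades sharing an index anticommute and cancel. So B^2 = -49/4.
Answer: rotation, certificate B^2 = -49/4. The class reads off the invariant scalar -49/4 directly.


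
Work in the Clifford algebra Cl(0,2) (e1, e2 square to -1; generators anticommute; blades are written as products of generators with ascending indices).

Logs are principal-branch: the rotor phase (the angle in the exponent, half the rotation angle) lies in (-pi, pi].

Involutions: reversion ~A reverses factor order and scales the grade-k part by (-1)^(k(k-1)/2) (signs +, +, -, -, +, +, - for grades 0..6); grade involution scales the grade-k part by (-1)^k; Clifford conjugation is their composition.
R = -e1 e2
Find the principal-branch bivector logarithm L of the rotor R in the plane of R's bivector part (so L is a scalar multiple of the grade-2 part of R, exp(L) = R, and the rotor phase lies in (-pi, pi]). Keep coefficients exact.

The scalar part of R is 0, and that scalar determines the rotor phase on the principal branch; recovering the unit plane as bivector-part over sine of the phase gives L = phase * plane.
Concretely: cos(phase) = 0 gives phase = ±pi/2, and since phase/sin(phase) is even the sign is immaterial: L = (phase/sin(phase)) * <R>_2 = (pi/2) * <R>_2.
Answer: -pi/2*e1 e2


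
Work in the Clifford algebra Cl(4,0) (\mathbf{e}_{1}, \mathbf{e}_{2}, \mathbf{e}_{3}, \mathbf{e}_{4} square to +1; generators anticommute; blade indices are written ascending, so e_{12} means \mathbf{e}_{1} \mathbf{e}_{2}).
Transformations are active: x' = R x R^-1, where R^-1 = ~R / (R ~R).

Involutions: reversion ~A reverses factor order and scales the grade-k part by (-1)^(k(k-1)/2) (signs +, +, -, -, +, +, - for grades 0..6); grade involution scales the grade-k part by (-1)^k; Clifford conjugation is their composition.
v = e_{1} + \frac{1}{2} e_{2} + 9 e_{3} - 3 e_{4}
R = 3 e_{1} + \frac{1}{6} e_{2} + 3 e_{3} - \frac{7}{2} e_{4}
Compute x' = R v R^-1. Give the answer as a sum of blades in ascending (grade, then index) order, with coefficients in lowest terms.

~R = 3 e_{1} + \frac{1}{6} e_{2} + 3 e_{3} - \frac{7}{2} e_{4}, and R ~R = \frac{545}{18}, so R^-1 = ~R / (\frac{545}{18}).
R v = \frac{487}{12} + \frac{4}{3} e_{12} + 24 e_{13} - \frac{11}{2} e_{14} + \frac{5}{4} e_{24} + \frac{45}{2} e_{34}
Answer: \frac{3838}{545} e_{1} - \frac{29}{545} e_{2} - \frac{522}{545} e_{3} - \frac{6957}{1090} e_{4}


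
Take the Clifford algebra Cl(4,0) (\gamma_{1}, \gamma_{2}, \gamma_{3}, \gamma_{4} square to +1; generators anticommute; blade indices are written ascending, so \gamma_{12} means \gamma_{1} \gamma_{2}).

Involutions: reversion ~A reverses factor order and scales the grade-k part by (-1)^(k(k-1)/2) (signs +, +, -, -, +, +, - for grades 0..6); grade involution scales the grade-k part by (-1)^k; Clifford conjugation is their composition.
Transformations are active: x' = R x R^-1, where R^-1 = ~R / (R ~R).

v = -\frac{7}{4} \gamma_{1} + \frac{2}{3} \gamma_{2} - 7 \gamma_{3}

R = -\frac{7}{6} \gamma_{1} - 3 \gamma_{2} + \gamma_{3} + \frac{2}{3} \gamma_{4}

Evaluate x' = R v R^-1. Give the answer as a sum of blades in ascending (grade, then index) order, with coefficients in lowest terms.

~R = -\frac{7}{6} \gamma_{1} - 3 \gamma_{2} + \gamma_{3} + \frac{2}{3} \gamma_{4}, and R ~R = \frac{425}{36}, so R^-1 = ~R / (\frac{425}{36}).
R v = -\frac{167}{24} - \frac{217}{36} \gamma_{12} + \frac{119}{12} \gamma_{13} + \frac{7}{6} \gamma_{14} + \frac{61}{3} \gamma_{23} - \frac{4}{9} \gamma_{24} + \frac{14}{3} \gamma_{34}
Answer: \frac{5313}{1700} \gamma_{1} + \frac{3659}{1275} \gamma_{2} + \frac{2474}{425} \gamma_{3} - \frac{334}{425} \gamma_{4}


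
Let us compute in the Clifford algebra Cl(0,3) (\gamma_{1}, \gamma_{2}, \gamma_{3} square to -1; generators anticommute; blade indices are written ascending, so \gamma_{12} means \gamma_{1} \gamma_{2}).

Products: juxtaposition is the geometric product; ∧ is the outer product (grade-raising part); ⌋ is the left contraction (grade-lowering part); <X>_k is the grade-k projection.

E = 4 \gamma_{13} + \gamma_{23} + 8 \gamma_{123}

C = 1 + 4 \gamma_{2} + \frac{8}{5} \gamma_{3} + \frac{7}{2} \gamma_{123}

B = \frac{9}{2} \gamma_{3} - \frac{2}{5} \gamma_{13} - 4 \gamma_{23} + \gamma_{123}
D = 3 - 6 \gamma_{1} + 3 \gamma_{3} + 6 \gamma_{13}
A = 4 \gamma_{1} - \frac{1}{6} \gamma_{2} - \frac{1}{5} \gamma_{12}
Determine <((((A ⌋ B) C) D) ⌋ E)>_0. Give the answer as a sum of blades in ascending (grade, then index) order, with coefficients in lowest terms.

step 1: \frac{17}{15} \gamma_{3} - \frac{1}{6} \gamma_{13} - 4 \gamma_{23}
step 2: -\frac{136}{75} + \frac{214}{15} \gamma_{1} + \frac{349}{60} \gamma_{2} - \frac{223}{15} \gamma_{3} - \frac{119}{30} \gamma_{12} - \frac{1}{6} \gamma_{13} - \frac{128}{15} \gamma_{23} + \frac{2}{3} \gamma_{123}
step 3: \frac{3144}{25} - \frac{1751}{50} \gamma_{1} + \frac{1417}{20} \gamma_{2} - \frac{3366}{25} \gamma_{3} + \frac{361}{5} \gamma_{12} - \frac{2889}{50} \gamma_{13} - \frac{559}{20} \gamma_{23} + \frac{32}{5} \gamma_{123}
step 4: \frac{31027}{100} - \frac{7874}{25} \gamma_{1} - \frac{14922}{25} \gamma_{2} - \frac{50837}{100} \gamma_{3} + \frac{26928}{25} \gamma_{12} + \frac{26746}{25} \gamma_{13} + \frac{10148}{25} \gamma_{23} + \frac{25152}{25} \gamma_{123}
step 5: \frac{31027}{100}
Answer: \frac{31027}{100}


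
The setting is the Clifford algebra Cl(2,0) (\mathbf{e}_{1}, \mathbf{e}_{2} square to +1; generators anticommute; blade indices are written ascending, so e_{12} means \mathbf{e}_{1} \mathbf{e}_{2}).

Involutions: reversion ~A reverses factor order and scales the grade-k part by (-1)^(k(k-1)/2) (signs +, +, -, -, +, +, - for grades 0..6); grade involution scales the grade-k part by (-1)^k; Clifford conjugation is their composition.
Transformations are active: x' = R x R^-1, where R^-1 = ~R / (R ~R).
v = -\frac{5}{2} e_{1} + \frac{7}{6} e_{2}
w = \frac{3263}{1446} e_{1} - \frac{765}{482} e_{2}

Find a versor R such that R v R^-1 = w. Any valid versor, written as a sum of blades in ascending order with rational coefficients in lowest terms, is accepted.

Take R = v + w = -\frac{176}{723} e_{1} - \frac{304}{723} e_{2}. Because q(v) = q(w) = \frac{137}{18}, conjugation by R sends v exactly to w.
Answer: -\frac{176}{723} e_{1} - \frac{304}{723} e_{2}


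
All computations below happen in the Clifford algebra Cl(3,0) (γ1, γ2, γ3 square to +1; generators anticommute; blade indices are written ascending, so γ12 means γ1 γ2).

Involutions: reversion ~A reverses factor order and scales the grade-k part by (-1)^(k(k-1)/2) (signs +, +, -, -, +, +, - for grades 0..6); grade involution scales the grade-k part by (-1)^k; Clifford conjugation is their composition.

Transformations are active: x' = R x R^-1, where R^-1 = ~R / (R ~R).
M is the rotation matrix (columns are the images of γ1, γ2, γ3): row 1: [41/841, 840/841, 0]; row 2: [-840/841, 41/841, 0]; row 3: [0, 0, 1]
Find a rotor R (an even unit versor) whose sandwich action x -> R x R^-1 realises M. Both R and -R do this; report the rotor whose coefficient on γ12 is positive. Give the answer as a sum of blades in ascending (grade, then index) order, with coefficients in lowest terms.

Method: write R = a + b12*γ12 + b13*γ13 + b23*γ23 with a^2 + b12^2 + b13^2 + b23^2 = 1 (so R^-1 = ~R). Expanding the columns R e_j ~R gives tr M = 4a^2 - 1 and, from the antisymmetric part, M21 - M12 = -4a*b12, M13 - M31 = 4a*b13, M32 - M23 = -4a*b23.
Here tr M = 923/841, so a^2 = (1 + tr M)/4 = 441/841 and a = ±21/29. Taking a = 21/29: M21 - M12 = -1680/841, M13 - M31 = 0, M32 - M23 = 0, giving b12 = 20/29, b13 = 0, b23 = 0, i.e. R = 21/29 + 20/29*γ12.
Its γ12 coefficient is already positive.
Answer: 21/29 + 20/29*γ12. Uniqueness: Spin(3) -> SO(3) maps R and -R to the same rotation of trace 923/841; fixing the sign of the γ12 coefficient removes the ambiguity.


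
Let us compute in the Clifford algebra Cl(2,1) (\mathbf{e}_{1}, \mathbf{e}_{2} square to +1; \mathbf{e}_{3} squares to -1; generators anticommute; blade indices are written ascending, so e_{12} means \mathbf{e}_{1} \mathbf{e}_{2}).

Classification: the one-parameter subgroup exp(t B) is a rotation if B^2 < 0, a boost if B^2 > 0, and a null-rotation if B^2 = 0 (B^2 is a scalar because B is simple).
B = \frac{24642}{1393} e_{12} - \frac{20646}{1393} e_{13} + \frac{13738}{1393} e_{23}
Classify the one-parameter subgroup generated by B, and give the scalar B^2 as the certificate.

B^2 term by term: the squares give (\frac{24642}{1393})^2*(e_{12})^2 + (-\frac{20646}{1393})^2*(e_{13})^2 + (\frac{13738}{1393})^2*(e_{23})^2 = \frac{607228164}{1940449}*(-1) + \frac{426257316}{1940449}*(+1) + \frac{188732644}{1940449}*(+1) = 4 (each basis 2-blade squares to minus the product of its generators' squares); cross terms between blades sharing an index anticommute and cancel. So B^2 = 4.
Answer: boost, certificate B^2 = 4. No conjugation can change B^2 = 4; the sign gives the class.


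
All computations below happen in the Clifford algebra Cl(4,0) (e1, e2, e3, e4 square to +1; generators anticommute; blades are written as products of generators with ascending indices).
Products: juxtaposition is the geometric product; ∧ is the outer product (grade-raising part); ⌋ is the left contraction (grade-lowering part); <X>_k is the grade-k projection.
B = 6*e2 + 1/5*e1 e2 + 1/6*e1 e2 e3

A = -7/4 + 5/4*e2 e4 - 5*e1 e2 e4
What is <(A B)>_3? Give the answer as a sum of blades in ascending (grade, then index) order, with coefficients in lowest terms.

step 1: -21/2*e2 - 13/2*e4 - 7/20*e1 e2 + 119/4*e1 e4 - 5/6*e3 e4 - 7/24*e1 e2 e3 + 5/24*e1 e3 e4
step 2: -7/24*e1 e2 e3 + 5/24*e1 e3 e4
Answer: -7/24*e1 e2 e3 + 5/24*e1 e3 e4


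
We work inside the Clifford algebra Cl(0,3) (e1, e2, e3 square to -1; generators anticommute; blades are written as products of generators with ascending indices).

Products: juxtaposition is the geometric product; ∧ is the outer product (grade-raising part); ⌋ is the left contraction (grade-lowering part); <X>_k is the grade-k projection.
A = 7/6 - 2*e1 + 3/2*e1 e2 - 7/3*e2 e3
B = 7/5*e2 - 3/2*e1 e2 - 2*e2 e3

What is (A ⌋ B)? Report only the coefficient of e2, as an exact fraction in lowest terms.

step 1: -29/12 - 41/30*e2 - 7/4*e1 e2 - 7/3*e2 e3
Answer: -41/30


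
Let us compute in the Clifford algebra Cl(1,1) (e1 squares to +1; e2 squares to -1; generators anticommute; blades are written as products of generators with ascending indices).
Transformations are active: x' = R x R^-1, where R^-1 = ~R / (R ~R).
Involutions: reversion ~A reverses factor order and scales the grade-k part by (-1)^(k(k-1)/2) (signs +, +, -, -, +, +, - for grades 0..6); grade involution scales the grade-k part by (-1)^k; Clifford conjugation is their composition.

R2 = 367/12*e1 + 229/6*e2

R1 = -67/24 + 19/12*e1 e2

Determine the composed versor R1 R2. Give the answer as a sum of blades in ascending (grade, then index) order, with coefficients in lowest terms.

Distribute over the terms of R1 (each basis-blade product reordered to ascending indices, repeated generators contracted through their squares):
(-67/24) R2 = -24589/288*e1 - 15343/144*e2
(19/12*e1 e2) R2 = -4351/72*e1 - 6973/144*e2
Summing the partial products and collecting blades:
Answer: -41993/288*e1 - 5579/36*e2


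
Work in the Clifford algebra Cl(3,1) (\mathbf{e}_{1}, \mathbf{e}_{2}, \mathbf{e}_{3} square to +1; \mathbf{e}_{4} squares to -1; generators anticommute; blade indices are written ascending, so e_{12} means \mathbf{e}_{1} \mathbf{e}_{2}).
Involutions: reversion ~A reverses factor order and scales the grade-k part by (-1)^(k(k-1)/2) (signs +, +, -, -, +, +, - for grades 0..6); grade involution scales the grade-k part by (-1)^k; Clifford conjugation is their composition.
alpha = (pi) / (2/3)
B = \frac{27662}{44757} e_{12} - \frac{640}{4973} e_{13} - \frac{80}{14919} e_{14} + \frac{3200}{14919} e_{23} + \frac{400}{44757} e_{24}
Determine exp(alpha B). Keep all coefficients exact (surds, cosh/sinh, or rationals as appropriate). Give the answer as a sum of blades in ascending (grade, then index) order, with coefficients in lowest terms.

B^2 term by term: the squares give (\frac{27662}{44757})^2*(e_{12})^2 + (-\frac{640}{4973})^2*(e_{13})^2 + (-\frac{80}{14919})^2*(e_{14})^2 + (\frac{3200}{14919})^2*(e_{23})^2 + (\frac{400}{44757})^2*(e_{24})^2 = \frac{765186244}{2003189049}*(-1) + \frac{409600}{24730729}*(-1) + \frac{6400}{222576561}*(+1) + \frac{10240000}{222576561}*(-1) + \frac{160000}{2003189049}*(+1) = -\frac{4}{9} (each basis 2-blade squares to minus the product of its generators' squares); cross terms between blades sharing an index anticommute and cancel; the commuting (index-disjoint) pairs give grade-4 terms 2*c*c'*(blade product), which cancel blade by blade — e_{1234}: \frac{512000}{222576561} - \frac{512000}{222576561} = 0 — confirming B is simple. So B^2 = -\frac{4}{9}.
B^2 = -\frac{4}{9} — since the square is negative, the closed form is circular: l = \frac{2}{3}, alpha*l = \pi, so exp(alpha B) = cos(\pi) + (sin(\pi)/(\frac{2}{3}))*B = -1 + (0)*B.
Answer: -1


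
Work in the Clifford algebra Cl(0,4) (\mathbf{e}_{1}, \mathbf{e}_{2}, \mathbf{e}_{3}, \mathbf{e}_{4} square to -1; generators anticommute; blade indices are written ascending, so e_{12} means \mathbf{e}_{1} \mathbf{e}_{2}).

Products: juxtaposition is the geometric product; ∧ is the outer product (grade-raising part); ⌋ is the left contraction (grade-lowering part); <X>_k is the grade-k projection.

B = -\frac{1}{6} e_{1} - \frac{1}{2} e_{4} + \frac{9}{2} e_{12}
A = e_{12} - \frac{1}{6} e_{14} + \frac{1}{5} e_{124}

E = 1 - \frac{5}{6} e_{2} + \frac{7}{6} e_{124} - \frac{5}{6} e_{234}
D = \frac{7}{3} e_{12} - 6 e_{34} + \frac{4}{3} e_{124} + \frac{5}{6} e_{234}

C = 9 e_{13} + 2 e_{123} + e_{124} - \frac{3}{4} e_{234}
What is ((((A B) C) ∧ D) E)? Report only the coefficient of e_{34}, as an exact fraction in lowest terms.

step 1: -\frac{9}{2} - \frac{1}{12} e_{1} - \frac{1}{6} e_{2} - \frac{157}{180} e_{4} + \frac{1}{10} e_{12} + \frac{47}{60} e_{24} - \frac{1}{2} e_{124}
step 2: -\frac{1}{2} - \frac{47}{60} e_{1} - \frac{3}{80} e_{3} - \frac{1}{10} e_{4} + \frac{157}{180} e_{12} - \frac{971}{24} e_{13} - \frac{1}{6} e_{14} + \frac{33}{80} e_{23} + \frac{1}{12} e_{24} - \frac{9}{8} e_{34} - \frac{15}{2} e_{123} - \frac{9}{2} e_{124} - \frac{1121}{120} e_{134} - \frac{9}{8} e_{234} - \frac{755}{144} e_{1234}
step 3: -\frac{7}{6} e_{12} + 3 e_{34} - \frac{7}{80} e_{123} - \frac{9}{10} e_{124} + \frac{47}{10} e_{134} - \frac{5}{12} e_{234} - \frac{1541}{180} e_{1234}
step 4: -\frac{253}{360} + \frac{1331}{216} e_{1} + \frac{5}{2} e_{2} - \frac{10787}{1080} e_{3} + \frac{49}{36} e_{4} + \frac{11}{4} e_{12} + \frac{377}{288} e_{13} + \frac{65}{96} e_{14} + \frac{329}{60} e_{23} + \frac{3967}{1440} e_{34} - \frac{287}{80} e_{123} - \frac{9}{10} e_{124} - \frac{3679}{1080} e_{134} - \frac{35}{12} e_{234} - \frac{1123}{90} e_{1234}
Answer: \frac{3967}{1440}


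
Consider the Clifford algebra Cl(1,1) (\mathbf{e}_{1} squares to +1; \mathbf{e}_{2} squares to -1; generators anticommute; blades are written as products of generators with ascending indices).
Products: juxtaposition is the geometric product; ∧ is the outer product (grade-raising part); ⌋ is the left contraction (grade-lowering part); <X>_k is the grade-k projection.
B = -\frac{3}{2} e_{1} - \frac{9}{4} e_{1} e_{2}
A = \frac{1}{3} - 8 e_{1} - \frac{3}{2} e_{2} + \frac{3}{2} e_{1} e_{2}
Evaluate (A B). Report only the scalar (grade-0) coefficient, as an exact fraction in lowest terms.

step 1: \frac{69}{8} + \frac{23}{8} e_{1} + \frac{81}{4} e_{2} - 3 e_{1} e_{2}
Answer: \frac{69}{8}


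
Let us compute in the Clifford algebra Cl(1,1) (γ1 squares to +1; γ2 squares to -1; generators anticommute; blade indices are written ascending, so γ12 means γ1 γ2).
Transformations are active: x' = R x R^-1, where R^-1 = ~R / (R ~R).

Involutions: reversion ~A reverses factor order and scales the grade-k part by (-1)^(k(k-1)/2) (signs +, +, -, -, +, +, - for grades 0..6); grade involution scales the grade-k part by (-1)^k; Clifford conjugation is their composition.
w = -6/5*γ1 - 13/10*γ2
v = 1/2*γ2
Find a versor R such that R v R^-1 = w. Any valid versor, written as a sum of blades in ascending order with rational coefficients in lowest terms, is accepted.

Key observation: q(v) = q(w) = -1/4 (sandwiches preserve the norm), so R = v + w = -6/5*γ1 - 4/5*γ2 works whenever it is invertible — the component of v along it is kept and (v - w)/2 reverses, sending v to w.
Answer: -6/5*γ1 - 4/5*γ2


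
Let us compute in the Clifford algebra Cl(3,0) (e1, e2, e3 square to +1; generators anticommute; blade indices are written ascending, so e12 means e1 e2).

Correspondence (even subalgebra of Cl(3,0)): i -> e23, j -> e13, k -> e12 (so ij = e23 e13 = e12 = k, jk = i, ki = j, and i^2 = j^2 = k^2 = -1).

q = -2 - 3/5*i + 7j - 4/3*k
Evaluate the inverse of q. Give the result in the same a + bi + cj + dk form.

In blades: q = -2 - 4/3*e12 + 7*e13 - 3/5*e23.
With qbar = -2 + 4/3*e12 - 7*e13 + 3/5*e23 (scalar fixed, mapped units negated), q qbar = 12406/225 (the sum of squared coefficients), so q^-1 = qbar / (12406/225) = -225/6203 + 150/6203*e12 - 1575/12406*e13 + 135/12406*e23; translating back:
Answer: -225/6203 + 135/12406*i - 1575/12406*j + 150/6203*k


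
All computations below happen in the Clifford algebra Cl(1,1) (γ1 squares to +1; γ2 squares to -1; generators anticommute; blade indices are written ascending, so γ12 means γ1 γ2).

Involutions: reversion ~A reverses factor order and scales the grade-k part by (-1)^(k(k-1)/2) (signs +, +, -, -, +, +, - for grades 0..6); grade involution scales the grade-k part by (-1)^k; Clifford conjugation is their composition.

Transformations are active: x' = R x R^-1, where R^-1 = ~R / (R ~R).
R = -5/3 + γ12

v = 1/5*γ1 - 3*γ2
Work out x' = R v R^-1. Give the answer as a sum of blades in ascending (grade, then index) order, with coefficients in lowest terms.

~R = -5/3 - γ12, and R ~R = 16/9, so R^-1 = ~R / (16/9).
R v = 8/3*γ1 + 24/5*γ2
Answer: -26/5*γ1 - 6*γ2


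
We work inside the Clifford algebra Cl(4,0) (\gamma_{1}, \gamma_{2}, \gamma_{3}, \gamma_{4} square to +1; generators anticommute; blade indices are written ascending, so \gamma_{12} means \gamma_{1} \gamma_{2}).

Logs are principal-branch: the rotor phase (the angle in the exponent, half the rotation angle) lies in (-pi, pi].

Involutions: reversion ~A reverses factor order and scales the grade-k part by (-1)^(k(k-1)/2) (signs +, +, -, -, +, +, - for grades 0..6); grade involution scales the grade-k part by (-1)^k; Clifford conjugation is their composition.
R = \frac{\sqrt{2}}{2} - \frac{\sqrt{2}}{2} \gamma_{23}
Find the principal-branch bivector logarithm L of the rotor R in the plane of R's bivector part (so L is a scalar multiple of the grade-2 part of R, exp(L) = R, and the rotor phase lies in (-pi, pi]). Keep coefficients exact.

The scalar part of R is \frac{\sqrt{2}}{2}, which fixes the principal-branch rotor phase; the unit plane is then the bivector part divided by the sine of that phase, and L is that plane scaled by the phase.
Concretely: cos(phase) = \frac{\sqrt{2}}{2} gives phase = ±\frac{\pi}{4}, and since phase/sin(phase) is even the sign is immaterial: L = (phase/sin(phase)) * <R>_2 = (\frac{\sqrt{2} \pi}{4}) * <R>_2.
Answer: - \frac{\pi}{4} \gamma_{23}


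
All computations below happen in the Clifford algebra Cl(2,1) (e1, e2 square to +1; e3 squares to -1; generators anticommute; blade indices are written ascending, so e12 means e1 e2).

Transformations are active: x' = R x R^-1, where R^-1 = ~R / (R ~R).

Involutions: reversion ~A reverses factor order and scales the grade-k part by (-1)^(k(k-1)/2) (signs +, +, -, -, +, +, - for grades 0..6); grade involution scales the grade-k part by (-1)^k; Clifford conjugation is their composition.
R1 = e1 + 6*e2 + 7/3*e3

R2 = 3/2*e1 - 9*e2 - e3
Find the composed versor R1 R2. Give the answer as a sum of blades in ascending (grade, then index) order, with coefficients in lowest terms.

Distribute over the terms of R1 (each basis-blade product reordered to ascending indices, repeated generators contracted through their squares):
(e1) R2 = 3/2 - 9*e12 - e13
(6*e2) R2 = -54 - 9*e12 - 6*e23
(7/3*e3) R2 = 7/3 - 7/2*e13 + 21*e23
Summing the partial products and collecting blades:
Answer: -301/6 - 18*e12 - 9/2*e13 + 15*e23


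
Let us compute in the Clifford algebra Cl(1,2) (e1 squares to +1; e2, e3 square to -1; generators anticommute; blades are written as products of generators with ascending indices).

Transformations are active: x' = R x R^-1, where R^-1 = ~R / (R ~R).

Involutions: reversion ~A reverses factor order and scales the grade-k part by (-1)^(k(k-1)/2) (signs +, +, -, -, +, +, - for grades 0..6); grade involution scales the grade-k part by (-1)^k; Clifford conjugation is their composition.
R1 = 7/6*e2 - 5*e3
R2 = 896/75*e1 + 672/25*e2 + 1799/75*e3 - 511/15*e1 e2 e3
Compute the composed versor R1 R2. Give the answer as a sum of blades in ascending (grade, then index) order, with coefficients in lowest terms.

Distribute over the terms of R1 (each basis-blade product reordered to ascending indices, repeated generators contracted through their squares):
(7/6*e2) R2 = -784/25 - 3136/225*e1 e2 - 3577/90*e1 e3 + 12593/450*e2 e3
(-5*e3) R2 = 1799/15 - 511/3*e1 e2 + 896/15*e1 e3 + 672/5*e2 e3
Summing the partial products and collecting blades:
Answer: 6643/75 - 41461/225*e1 e2 + 1799/90*e1 e3 + 73073/450*e2 e3


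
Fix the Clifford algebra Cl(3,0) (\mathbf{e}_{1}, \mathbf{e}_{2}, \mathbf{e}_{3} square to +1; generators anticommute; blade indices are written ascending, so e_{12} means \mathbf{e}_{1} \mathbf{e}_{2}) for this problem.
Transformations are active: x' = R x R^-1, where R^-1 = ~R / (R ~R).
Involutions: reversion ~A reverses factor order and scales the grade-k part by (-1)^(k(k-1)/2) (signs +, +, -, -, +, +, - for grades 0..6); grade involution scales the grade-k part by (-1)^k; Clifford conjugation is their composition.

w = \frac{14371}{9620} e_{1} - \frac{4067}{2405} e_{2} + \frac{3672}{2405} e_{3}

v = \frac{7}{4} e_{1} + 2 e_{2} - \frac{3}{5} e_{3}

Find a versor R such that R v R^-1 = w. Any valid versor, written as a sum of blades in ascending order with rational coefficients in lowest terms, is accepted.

The midline construction: v and w both square to \frac{2969}{400}, so reflecting in their sum \frac{15603}{4810} e_{1} + \frac{743}{2405} e_{2} + \frac{2229}{2405} e_{3} exchanges them.
Answer: \frac{15603}{4810} e_{1} + \frac{743}{2405} e_{2} + \frac{2229}{2405} e_{3}


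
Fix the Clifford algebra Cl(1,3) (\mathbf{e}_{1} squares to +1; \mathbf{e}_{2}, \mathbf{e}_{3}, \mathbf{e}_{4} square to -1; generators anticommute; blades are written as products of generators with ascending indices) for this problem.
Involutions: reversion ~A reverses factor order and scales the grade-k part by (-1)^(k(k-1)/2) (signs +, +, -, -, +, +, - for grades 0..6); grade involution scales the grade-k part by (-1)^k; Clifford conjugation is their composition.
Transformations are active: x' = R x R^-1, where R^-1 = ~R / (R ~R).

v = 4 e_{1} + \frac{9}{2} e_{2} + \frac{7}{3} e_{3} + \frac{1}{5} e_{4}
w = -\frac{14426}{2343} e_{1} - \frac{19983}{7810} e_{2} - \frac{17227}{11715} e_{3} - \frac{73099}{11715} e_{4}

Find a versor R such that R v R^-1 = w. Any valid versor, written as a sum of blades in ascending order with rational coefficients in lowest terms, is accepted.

Key observation: q(v) = q(w) = -\frac{8761}{900} (sandwiches preserve the norm), so R = v + w = -\frac{5054}{2343} e_{1} + \frac{7581}{3905} e_{2} + \frac{10108}{11715} e_{3} - \frac{70756}{11715} e_{4} works whenever it is invertible — the component of v along it is kept and (v - w)/2 reverses, sending v to w.
Answer: -\frac{5054}{2343} e_{1} + \frac{7581}{3905} e_{2} + \frac{10108}{11715} e_{3} - \frac{70756}{11715} e_{4}


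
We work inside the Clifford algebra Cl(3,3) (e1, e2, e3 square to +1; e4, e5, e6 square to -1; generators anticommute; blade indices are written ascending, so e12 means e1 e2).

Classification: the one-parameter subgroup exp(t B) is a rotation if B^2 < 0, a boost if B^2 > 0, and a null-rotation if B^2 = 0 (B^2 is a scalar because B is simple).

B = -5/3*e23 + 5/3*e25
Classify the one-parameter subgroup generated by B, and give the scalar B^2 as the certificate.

B^2 term by term: the squares give (-5/3)^2*(e23)^2 + (5/3)^2*(e25)^2 = 25/9*(-1) + 25/9*(+1) = 0 (each basis 2-blade squares to minus the product of its generators' squares); cross terms between blades sharing an index anticommute and cancel. So B^2 = 0.
Answer: null-rotation, certificate B^2 = 0. Note: conjugating B changes its blade decomposition but never the scalar B^2 = 0, whose sign settles the classification.


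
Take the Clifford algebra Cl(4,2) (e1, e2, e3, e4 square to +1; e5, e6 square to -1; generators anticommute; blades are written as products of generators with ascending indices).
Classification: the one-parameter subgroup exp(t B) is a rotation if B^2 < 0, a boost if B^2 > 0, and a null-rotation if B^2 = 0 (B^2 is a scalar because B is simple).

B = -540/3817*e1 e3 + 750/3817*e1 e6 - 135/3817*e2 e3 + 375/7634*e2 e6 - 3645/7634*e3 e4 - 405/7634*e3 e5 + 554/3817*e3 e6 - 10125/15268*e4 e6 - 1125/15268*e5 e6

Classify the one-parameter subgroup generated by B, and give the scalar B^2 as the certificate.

B^2 term by term: the squares give (-540/3817)^2*(e1 e3)^2 + (750/3817)^2*(e1 e6)^2 + (-135/3817)^2*(e2 e3)^2 + (375/7634)^2*(e2 e6)^2 + (-3645/7634)^2*(e3 e4)^2 + (-405/7634)^2*(e3 e5)^2 + (554/3817)^2*(e3 e6)^2 + (-10125/15268)^2*(e4 e6)^2 + (-1125/15268)^2*(e5 e6)^2 = 291600/14569489*(-1) + 562500/14569489*(+1) + 18225/14569489*(-1) + 140625/58277956*(+1) + 13286025/58277956*(-1) + 164025/58277956*(+1) + 306916/14569489*(+1) + 102515625/233111824*(+1) + 1265625/233111824*(-1) = 1/4 (each basis 2-blade squares to minus the product of its generators' squares); cross terms between blades sharing an index anticommute and cancel; the commuting (index-disjoint) pairs give grade-4 terms 2*c*c'*(blade product), which cancel blade by blade — e1 e2 e3 e6: 202500/14569489 - 202500/14569489 = 0; e1 e3 e4 e6: 2733750/14569489 - 2733750/14569489 = 0; e1 e3 e5 e6: 303750/14569489 - 303750/14569489 = 0; e2 e3 e4 e6: 1366875/29138978 - 1366875/29138978 = 0; e2 e3 e5 e6: 151875/29138978 - 151875/29138978 = 0; e3 e4 e5 e6: 4100625/58277956 - 4100625/58277956 = 0 — confirming B is simple. So B^2 = 1/4.
Answer: boost, certificate B^2 = 1/4. The invariant at work: B^2 = 1/4 is unchanged by conjugation, hence its sign classifies the subgroup whatever basis B is written in.


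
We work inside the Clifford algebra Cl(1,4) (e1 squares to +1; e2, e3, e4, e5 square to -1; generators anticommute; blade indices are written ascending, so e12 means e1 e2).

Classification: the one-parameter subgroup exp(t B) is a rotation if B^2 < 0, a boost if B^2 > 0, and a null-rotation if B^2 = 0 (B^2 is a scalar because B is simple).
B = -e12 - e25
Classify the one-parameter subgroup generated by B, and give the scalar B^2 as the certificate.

B^2 term by term: the squares give (-1)^2*(e12)^2 + (-1)^2*(e25)^2 = 1*(+1) + 1*(-1) = 0 (each basis 2-blade squares to minus the product of its generators' squares); cross terms between blades sharing an index anticommute and cancel. So B^2 = 0.
Answer: null-rotation, certificate B^2 = 0. The scalar 0 is the complete invariant here: its sign names the subgroup type.


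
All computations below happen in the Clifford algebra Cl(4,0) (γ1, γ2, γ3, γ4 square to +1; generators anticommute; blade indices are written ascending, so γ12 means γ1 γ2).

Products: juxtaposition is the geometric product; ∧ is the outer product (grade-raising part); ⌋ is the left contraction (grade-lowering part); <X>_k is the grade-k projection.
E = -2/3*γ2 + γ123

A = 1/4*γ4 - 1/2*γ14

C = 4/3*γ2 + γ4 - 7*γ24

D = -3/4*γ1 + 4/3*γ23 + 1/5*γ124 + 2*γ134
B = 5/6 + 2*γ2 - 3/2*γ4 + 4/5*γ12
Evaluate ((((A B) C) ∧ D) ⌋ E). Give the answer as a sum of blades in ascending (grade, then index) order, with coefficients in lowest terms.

step 1: -3/8 + 3/4*γ1 + 5/24*γ4 - 5/12*γ14 - 9/10*γ24 + 6/5*γ124
step 2: -731/120 + 479/60*γ1 + 7/120*γ2 + 33/40*γ4 - 43/60*γ12 - 17/20*γ14 + 169/72*γ24 - 169/36*γ124
step 3: 731/160*γ1 + 7/160*γ12 + 99/160*γ14 - 731/90*γ23 + 479/45*γ123 - 2383/800*γ124 - 731/60*γ134 + 11/10*γ234 - 5/4*γ1234
step 4: -479/45 + 731/90*γ1 - 7/160*γ3 + 731/160*γ23
Answer: -479/45 + 731/90*γ1 - 7/160*γ3 + 731/160*γ23


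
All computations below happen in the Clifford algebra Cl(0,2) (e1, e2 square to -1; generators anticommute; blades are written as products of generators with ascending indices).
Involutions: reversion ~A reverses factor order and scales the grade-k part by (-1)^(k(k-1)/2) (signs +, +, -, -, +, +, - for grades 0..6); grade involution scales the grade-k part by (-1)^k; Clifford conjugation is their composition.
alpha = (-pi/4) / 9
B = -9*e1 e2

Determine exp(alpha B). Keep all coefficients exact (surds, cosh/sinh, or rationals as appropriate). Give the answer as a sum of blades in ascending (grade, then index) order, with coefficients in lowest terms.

B^2 = (-9)^2*(e1 e2)^2 = 81*(-1) = -81 (a basis 2-blade squares to minus the product of its generators' squares).
B^2 = -81 — B^2 < 0, so the exponential closes trigonometrically: l = 9, alpha*l = -pi/4, so exp(alpha B) = cos(-pi/4) + (sin(-pi/4)/9)*B = sqrt(2)/2 + (-sqrt(2)/18)*B.
Answer: sqrt(2)/2 + sqrt(2)/2*e1 e2


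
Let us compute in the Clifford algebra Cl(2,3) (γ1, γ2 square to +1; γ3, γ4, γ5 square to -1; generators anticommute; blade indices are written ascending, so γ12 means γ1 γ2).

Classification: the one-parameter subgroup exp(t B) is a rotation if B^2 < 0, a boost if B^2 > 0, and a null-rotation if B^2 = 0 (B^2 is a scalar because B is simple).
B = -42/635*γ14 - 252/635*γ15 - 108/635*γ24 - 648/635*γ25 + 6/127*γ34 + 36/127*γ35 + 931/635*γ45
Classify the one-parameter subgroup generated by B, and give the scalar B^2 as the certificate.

B^2 term by term: the squares give (-42/635)^2*(γ14)^2 + (-252/635)^2*(γ15)^2 + (-108/635)^2*(γ24)^2 + (-648/635)^2*(γ25)^2 + (6/127)^2*(γ34)^2 + (36/127)^2*(γ35)^2 + (931/635)^2*(γ45)^2 = 1764/403225*(+1) + 63504/403225*(+1) + 11664/403225*(+1) + 419904/403225*(+1) + 36/16129*(-1) + 1296/16129*(-1) + 866761/403225*(-1) = -1 (each basis 2-blade squares to minus the product of its generators' squares); cross terms between blades sharing an index anticommute and cancel; the commuting (index-disjoint) pairs give grade-4 terms 2*c*c'*(blade product), which cancel blade by blade — γ1245: -54432/403225 + 54432/403225 = 0; γ1345: 3024/80645 - 3024/80645 = 0; γ2345: 7776/80645 - 7776/80645 = 0 — confirming B is simple. So B^2 = -1.
Answer: rotation, certificate B^2 = -1. Because -1 is invariant under every versor sandwich, the classification follows from its sign alone.


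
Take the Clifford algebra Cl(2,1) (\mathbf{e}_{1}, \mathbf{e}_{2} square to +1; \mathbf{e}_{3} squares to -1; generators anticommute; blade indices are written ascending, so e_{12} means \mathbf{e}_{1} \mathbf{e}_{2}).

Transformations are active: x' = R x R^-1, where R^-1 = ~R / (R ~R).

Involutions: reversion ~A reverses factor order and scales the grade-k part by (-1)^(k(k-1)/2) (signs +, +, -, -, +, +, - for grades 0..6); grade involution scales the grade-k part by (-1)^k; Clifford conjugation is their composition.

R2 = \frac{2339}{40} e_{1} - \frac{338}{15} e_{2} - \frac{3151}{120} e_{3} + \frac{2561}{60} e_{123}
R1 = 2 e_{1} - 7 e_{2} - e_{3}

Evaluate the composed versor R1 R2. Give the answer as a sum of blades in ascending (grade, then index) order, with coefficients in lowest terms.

Distribute over the terms of R1 (each basis-blade product reordered to ascending indices, repeated generators contracted through their squares):
(2 e_{1}) R2 = \frac{2339}{20} - \frac{676}{15} e_{12} - \frac{3151}{60} e_{13} + \frac{2561}{30} e_{23}
(-7 e_{2}) R2 = \frac{2366}{15} + \frac{16373}{40} e_{12} + \frac{17927}{60} e_{13} + \frac{22057}{120} e_{23}
(-e_{3}) R2 = -\frac{3151}{120} + \frac{2561}{60} e_{12} + \frac{2339}{40} e_{13} - \frac{338}{15} e_{23}
Summing the partial products and collecting blades:
Answer: \frac{9937}{40} + \frac{48833}{120} e_{12} + \frac{36569}{120} e_{13} + \frac{29597}{120} e_{23}


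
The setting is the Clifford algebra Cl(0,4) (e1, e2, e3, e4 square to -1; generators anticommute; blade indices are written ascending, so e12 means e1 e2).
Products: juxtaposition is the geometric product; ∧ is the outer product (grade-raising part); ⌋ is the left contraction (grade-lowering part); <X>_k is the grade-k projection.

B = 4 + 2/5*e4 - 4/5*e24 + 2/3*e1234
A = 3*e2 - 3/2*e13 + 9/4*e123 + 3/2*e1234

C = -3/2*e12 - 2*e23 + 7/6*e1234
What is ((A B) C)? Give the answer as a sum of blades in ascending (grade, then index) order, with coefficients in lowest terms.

step 1: 1 + 12*e2 + 39/10*e4 - 36/5*e13 + 1/5*e24 + 42/5*e123 - 2/5*e134 + 57/10*e1234
step 2: 133/20 - 6/5*e1 - 7/15*e2 + 183/5*e3 + 49/5*e4 + 129/10*e12 + 7/30*e13 + 111/10*e14 - 64/5*e23 - 42/5*e24 + 179/20*e34 + 91/20*e123 - 101/20*e124 + 14*e134 - 42/5*e234 + 7/6*e1234
Answer: 133/20 - 6/5*e1 - 7/15*e2 + 183/5*e3 + 49/5*e4 + 129/10*e12 + 7/30*e13 + 111/10*e14 - 64/5*e23 - 42/5*e24 + 179/20*e34 + 91/20*e123 - 101/20*e124 + 14*e134 - 42/5*e234 + 7/6*e1234


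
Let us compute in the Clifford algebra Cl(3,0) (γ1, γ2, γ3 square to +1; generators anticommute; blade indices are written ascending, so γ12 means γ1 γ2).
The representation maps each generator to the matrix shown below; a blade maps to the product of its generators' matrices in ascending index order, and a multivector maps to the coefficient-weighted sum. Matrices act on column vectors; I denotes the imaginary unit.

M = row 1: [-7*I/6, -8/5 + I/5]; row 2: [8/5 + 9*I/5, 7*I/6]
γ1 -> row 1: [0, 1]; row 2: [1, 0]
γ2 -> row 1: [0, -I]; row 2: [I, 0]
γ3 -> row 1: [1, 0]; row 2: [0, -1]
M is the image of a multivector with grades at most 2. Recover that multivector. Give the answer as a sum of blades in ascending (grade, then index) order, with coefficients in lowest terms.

Method: 1, rho(γ1), rho(γ2), rho(γ3) form a trace-orthogonal basis of the 2x2 complex matrices (tr(X Y) = 2 if X = Y, else 0), so M = m0*1 + m1*rho(γ1) + m2*rho(γ2) + m3*rho(γ3) with m0 = tr(M)/2 = 0, m1 = tr(M rho(γ1))/2 = I, m2 = tr(M rho(γ2))/2 = 4/5 - 8*I/5, m3 = tr(M rho(γ3))/2 = -7*I/6.
Multiplying table entries, the bivector images are rho(γ12) = I*rho(γ3), rho(γ13) = -I*rho(γ2), rho(γ23) = I*rho(γ1); with real blade coefficients the real parts of m0..m3 are the coefficients of 1, γ1, γ2, γ3 and the imaginary parts give the bivectors (γ23: Im m1, γ13: -Im m2, γ12: Im m3).
Answer: 4/5*γ2 - 7/6*γ12 + 8/5*γ13 + γ23


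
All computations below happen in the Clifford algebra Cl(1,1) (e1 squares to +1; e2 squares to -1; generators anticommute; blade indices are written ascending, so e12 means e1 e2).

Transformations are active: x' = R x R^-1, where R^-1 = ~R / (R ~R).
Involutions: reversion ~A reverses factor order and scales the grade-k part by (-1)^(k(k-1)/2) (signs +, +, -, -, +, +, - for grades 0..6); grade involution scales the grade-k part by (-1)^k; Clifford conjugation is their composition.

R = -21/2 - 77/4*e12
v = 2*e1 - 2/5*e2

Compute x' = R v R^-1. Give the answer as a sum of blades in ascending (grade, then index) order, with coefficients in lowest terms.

~R = -21/2 + 77/4*e12, and R ~R = -4165/16, so R^-1 = ~R / (-4165/16).
R v = -287/10*e1 + 427/10*e2
Answer: -1834/425*e1 + 1634/425*e2


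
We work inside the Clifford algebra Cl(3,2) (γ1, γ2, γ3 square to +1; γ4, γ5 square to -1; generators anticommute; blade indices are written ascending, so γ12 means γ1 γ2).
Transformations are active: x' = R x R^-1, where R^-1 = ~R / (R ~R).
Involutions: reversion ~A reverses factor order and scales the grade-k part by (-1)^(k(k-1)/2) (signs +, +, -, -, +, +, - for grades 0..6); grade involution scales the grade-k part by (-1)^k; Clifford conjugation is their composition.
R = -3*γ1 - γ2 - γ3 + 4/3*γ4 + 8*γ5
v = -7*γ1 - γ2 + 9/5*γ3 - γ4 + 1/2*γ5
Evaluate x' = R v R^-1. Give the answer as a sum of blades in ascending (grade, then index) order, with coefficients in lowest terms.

~R = -3*γ1 - γ2 - γ3 + 4/3*γ4 + 8*γ5, and R ~R = -493/9, so R^-1 = ~R / (-493/9).
R v = 263/15 - 4*γ12 - 62/5*γ13 + 37/3*γ14 + 109/2*γ15 - 14/5*γ23 + 7/3*γ24 + 15/2*γ25 - 7/5*γ34 - 149/10*γ35 + 26/3*γ45
Answer: 21989/2465*γ1 + 4043/2465*γ2 - 2859/2465*γ3 + 361/2465*γ4 - 27713/4930*γ5


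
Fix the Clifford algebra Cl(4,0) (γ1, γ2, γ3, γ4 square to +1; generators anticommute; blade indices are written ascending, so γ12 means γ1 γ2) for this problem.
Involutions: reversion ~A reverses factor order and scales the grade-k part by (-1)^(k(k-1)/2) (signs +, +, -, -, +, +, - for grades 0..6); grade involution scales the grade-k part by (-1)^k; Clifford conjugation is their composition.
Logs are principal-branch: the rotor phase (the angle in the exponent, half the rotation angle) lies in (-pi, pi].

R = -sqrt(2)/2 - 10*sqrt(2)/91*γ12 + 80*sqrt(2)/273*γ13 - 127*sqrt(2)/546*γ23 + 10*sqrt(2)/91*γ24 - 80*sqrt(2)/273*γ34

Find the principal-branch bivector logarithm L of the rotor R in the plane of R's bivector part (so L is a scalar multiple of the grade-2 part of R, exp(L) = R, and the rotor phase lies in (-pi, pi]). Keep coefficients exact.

The scalar part of R is -sqrt(2)/2, so the principal-branch rotor phase is pinned; divide the bivector part by its sine to get the unit plane — L is the phase times that plane.
Concretely: cos(phase) = -sqrt(2)/2 gives phase = ±3*pi/4, and since phase/sin(phase) is even the sign is immaterial: L = (phase/sin(phase)) * <R>_2 = (3*sqrt(2)*pi/4) * <R>_2.
Answer: -15*pi/91*γ12 + 40*pi/91*γ13 - 127*pi/364*γ23 + 15*pi/91*γ24 - 40*pi/91*γ34
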